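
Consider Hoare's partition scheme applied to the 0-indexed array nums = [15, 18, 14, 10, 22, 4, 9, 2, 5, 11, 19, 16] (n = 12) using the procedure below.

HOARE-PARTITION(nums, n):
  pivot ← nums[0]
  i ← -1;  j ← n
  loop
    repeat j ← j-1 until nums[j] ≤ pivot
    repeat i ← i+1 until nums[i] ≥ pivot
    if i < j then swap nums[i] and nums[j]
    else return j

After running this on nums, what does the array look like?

[11, 5, 14, 10, 2, 4, 9, 22, 18, 15, 19, 16]

pivot = nums[0] = 15; i = -1, j = 12
j→9 (nums[9]=11≤15), i→0 (nums[0]=15≥15); i<j, swap → [11, 18, 14, 10, 22, 4, 9, 2, 5, 15, 19, 16]
j→8 (nums[8]=5≤15), i→1 (nums[1]=18≥15); i<j, swap → [11, 5, 14, 10, 22, 4, 9, 2, 18, 15, 19, 16]
j→7 (nums[7]=2≤15), i→4 (nums[4]=22≥15); i<j, swap → [11, 5, 14, 10, 2, 4, 9, 22, 18, 15, 19, 16]
j→6, i→7; i≥j, return j=6. nums = [11, 5, 14, 10, 2, 4, 9, 22, 18, 15, 19, 16]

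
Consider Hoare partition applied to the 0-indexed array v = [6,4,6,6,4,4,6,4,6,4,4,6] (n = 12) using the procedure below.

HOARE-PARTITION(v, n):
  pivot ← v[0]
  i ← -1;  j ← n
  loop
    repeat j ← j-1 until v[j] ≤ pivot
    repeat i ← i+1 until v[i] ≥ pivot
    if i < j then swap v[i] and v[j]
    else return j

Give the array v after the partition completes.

pivot=6
j stops at 11 (6), i stops at 0 (6); swap ⇒ [6,4,6,6,4,4,6,4,6,4,4,6]
j stops at 10 (4), i stops at 2 (6); swap ⇒ [6,4,4,6,4,4,6,4,6,4,6,6]
j stops at 9 (4), i stops at 3 (6); swap ⇒ [6,4,4,4,4,4,6,4,6,6,6,6]
j stops at 8 (6), i stops at 6 (6); swap ⇒ [6,4,4,4,4,4,6,4,6,6,6,6]
j stops at 7, i stops at 8; i≥j ⇒ return 7. v=[6,4,4,4,4,4,6,4,6,6,6,6]

[6,4,4,4,4,4,6,4,6,6,6,6]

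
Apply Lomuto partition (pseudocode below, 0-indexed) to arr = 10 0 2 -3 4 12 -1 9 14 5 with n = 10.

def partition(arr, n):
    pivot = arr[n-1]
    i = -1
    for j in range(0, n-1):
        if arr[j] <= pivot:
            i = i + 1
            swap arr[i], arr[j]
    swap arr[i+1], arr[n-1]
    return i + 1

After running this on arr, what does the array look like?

0 2 -3 4 -1 5 10 9 14 12

pivot = arr[9] = 5; i = -1
j=0: arr[0]=10 > 5 → no swap
j=1: arr[1]=0 ≤ 5 → i=0, swap arr[0],arr[1] → 0 10 2 -3 4 12 -1 9 14 5
j=2: arr[2]=2 ≤ 5 → i=1, swap arr[1],arr[2] → 0 2 10 -3 4 12 -1 9 14 5
j=3: arr[3]=-3 ≤ 5 → i=2, swap arr[2],arr[3] → 0 2 -3 10 4 12 -1 9 14 5
j=4: arr[4]=4 ≤ 5 → i=3, swap arr[3],arr[4] → 0 2 -3 4 10 12 -1 9 14 5
j=5: arr[5]=12 > 5 → no swap
j=6: arr[6]=-1 ≤ 5 → i=4, swap arr[4],arr[6] → 0 2 -3 4 -1 12 10 9 14 5
j=7: arr[7]=9 > 5 → no swap
j=8: arr[8]=14 > 5 → no swap
final swap arr[5],arr[9] → 0 2 -3 4 -1 5 10 9 14 12; return 5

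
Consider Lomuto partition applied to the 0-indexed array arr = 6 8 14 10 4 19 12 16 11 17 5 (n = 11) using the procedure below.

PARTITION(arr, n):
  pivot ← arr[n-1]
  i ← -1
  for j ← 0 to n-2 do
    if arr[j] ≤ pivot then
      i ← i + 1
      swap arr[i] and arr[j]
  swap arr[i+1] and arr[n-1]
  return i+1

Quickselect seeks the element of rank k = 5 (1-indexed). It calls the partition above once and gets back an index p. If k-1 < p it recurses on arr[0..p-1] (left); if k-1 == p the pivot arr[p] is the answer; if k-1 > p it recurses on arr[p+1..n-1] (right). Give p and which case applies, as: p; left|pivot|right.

pivot=5, i=-1
j=0: 6>5, skip
j=1: 8>5, skip
j=2: 14>5, skip
j=3: 10>5, skip
j=4: 4≤5, i=0, swap(0,4) ⇒ 4 8 14 10 6 19 12 16 11 17 5
j=5: 19>5, skip
j=6: 12>5, skip
j=7: 16>5, skip
j=8: 11>5, skip
j=9: 17>5, skip
swap(1,10) ⇒ 4 5 14 10 6 19 12 16 11 17 8; return 1
p = 1; k-1 = 4 > 1 ⇒ right

1; right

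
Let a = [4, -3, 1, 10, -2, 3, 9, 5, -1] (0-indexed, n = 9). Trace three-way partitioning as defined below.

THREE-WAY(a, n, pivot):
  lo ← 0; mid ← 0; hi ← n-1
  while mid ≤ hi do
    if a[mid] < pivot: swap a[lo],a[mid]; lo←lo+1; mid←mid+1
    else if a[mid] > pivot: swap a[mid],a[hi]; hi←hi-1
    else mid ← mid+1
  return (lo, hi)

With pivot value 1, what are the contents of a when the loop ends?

[-1, -3, -2, 1, 3, 9, 5, 10, 4]

lo=0 mid=0 hi=8
4>1: swap(0,8), hi=7 ⇒ [-1, -3, 1, 10, -2, 3, 9, 5, 4]
-1<1: swap(0,0), lo=1 mid=1 ⇒ [-1, -3, 1, 10, -2, 3, 9, 5, 4]
-3<1: swap(1,1), lo=2 mid=2 ⇒ [-1, -3, 1, 10, -2, 3, 9, 5, 4]
1=1: mid=3
10>1: swap(3,7), hi=6 ⇒ [-1, -3, 1, 5, -2, 3, 9, 10, 4]
5>1: swap(3,6), hi=5 ⇒ [-1, -3, 1, 9, -2, 3, 5, 10, 4]
9>1: swap(3,5), hi=4 ⇒ [-1, -3, 1, 3, -2, 9, 5, 10, 4]
3>1: swap(3,4), hi=3 ⇒ [-1, -3, 1, -2, 3, 9, 5, 10, 4]
-2<1: swap(2,3), lo=3 mid=4 ⇒ [-1, -3, -2, 1, 3, 9, 5, 10, 4]
done. lo=3 hi=3; a=[-1, -3, -2, 1, 3, 9, 5, 10, 4]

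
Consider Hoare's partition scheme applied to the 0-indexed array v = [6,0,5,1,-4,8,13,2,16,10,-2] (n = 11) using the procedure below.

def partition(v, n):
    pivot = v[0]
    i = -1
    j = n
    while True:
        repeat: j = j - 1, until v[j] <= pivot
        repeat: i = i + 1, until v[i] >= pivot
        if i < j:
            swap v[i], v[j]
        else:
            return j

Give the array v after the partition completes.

[-2,0,5,1,-4,2,13,8,16,10,6]

pivot = v[0] = 6; i = -1, j = 11
j→10 (v[10]=-2≤6), i→0 (v[0]=6≥6); i<j, swap → [-2,0,5,1,-4,8,13,2,16,10,6]
j→7 (v[7]=2≤6), i→5 (v[5]=8≥6); i<j, swap → [-2,0,5,1,-4,2,13,8,16,10,6]
j→5, i→6; i≥j, return j=5. v = [-2,0,5,1,-4,2,13,8,16,10,6]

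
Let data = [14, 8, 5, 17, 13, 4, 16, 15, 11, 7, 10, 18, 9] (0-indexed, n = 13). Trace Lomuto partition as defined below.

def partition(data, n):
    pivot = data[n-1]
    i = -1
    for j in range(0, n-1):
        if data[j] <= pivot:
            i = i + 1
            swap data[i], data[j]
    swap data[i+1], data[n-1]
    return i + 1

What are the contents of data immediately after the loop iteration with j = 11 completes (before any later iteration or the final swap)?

pivot = data[12] = 9; i = -1
j=0: data[0]=14 > 9 → no swap
j=1: data[1]=8 ≤ 9 → i=0, swap data[0],data[1] → [8, 14, 5, 17, 13, 4, 16, 15, 11, 7, 10, 18, 9]
j=2: data[2]=5 ≤ 9 → i=1, swap data[1],data[2] → [8, 5, 14, 17, 13, 4, 16, 15, 11, 7, 10, 18, 9]
j=3: data[3]=17 > 9 → no swap
j=4: data[4]=13 > 9 → no swap
j=5: data[5]=4 ≤ 9 → i=2, swap data[2],data[5] → [8, 5, 4, 17, 13, 14, 16, 15, 11, 7, 10, 18, 9]
j=6: data[6]=16 > 9 → no swap
j=7: data[7]=15 > 9 → no swap
j=8: data[8]=11 > 9 → no swap
j=9: data[9]=7 ≤ 9 → i=3, swap data[3],data[9] → [8, 5, 4, 7, 13, 14, 16, 15, 11, 17, 10, 18, 9]
j=10: data[10]=10 > 9 → no swap
j=11: data[11]=18 > 9 → no swap
(after j=11) data = [8, 5, 4, 7, 13, 14, 16, 15, 11, 17, 10, 18, 9]

[8, 5, 4, 7, 13, 14, 16, 15, 11, 17, 10, 18, 9]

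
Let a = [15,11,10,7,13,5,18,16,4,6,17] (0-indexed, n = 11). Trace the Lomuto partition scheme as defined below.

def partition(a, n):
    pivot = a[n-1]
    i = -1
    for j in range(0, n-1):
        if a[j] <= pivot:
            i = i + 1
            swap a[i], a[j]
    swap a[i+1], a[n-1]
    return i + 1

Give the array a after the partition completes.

pivot=17, i=-1
j=0: 15≤17, i=0, swap(0,0) ⇒ [15,11,10,7,13,5,18,16,4,6,17]
j=1: 11≤17, i=1, swap(1,1) ⇒ [15,11,10,7,13,5,18,16,4,6,17]
j=2: 10≤17, i=2, swap(2,2) ⇒ [15,11,10,7,13,5,18,16,4,6,17]
j=3: 7≤17, i=3, swap(3,3) ⇒ [15,11,10,7,13,5,18,16,4,6,17]
j=4: 13≤17, i=4, swap(4,4) ⇒ [15,11,10,7,13,5,18,16,4,6,17]
j=5: 5≤17, i=5, swap(5,5) ⇒ [15,11,10,7,13,5,18,16,4,6,17]
j=6: 18>17, skip
j=7: 16≤17, i=6, swap(6,7) ⇒ [15,11,10,7,13,5,16,18,4,6,17]
j=8: 4≤17, i=7, swap(7,8) ⇒ [15,11,10,7,13,5,16,4,18,6,17]
j=9: 6≤17, i=8, swap(8,9) ⇒ [15,11,10,7,13,5,16,4,6,18,17]
swap(9,10) ⇒ [15,11,10,7,13,5,16,4,6,17,18]; return 9

[15,11,10,7,13,5,16,4,6,17,18]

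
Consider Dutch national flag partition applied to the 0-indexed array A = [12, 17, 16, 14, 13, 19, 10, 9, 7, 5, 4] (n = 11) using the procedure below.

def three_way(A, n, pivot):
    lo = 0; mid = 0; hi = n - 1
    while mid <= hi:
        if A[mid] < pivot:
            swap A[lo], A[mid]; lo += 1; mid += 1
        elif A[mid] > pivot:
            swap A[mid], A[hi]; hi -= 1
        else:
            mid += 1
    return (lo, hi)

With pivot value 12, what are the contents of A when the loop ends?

pivot = 12; lo=0, mid=0, hi=10
A[mid]=12=12: mid=1
A[mid]=17>12: swap A[1],A[10]; hi=9 → [12, 4, 16, 14, 13, 19, 10, 9, 7, 5, 17]
A[mid]=4<12: swap A[0],A[1]; lo=1,mid=2 → [4, 12, 16, 14, 13, 19, 10, 9, 7, 5, 17]
A[mid]=16>12: swap A[2],A[9]; hi=8 → [4, 12, 5, 14, 13, 19, 10, 9, 7, 16, 17]
A[mid]=5<12: swap A[1],A[2]; lo=2,mid=3 → [4, 5, 12, 14, 13, 19, 10, 9, 7, 16, 17]
A[mid]=14>12: swap A[3],A[8]; hi=7 → [4, 5, 12, 7, 13, 19, 10, 9, 14, 16, 17]
A[mid]=7<12: swap A[2],A[3]; lo=3,mid=4 → [4, 5, 7, 12, 13, 19, 10, 9, 14, 16, 17]
A[mid]=13>12: swap A[4],A[7]; hi=6 → [4, 5, 7, 12, 9, 19, 10, 13, 14, 16, 17]
A[mid]=9<12: swap A[3],A[4]; lo=4,mid=5 → [4, 5, 7, 9, 12, 19, 10, 13, 14, 16, 17]
A[mid]=19>12: swap A[5],A[6]; hi=5 → [4, 5, 7, 9, 12, 10, 19, 13, 14, 16, 17]
A[mid]=10<12: swap A[4],A[5]; lo=5,mid=6 → [4, 5, 7, 9, 10, 12, 19, 13, 14, 16, 17]
end: lo=5, hi=5; A = [4, 5, 7, 9, 10, 12, 19, 13, 14, 16, 17]

[4, 5, 7, 9, 10, 12, 19, 13, 14, 16, 17]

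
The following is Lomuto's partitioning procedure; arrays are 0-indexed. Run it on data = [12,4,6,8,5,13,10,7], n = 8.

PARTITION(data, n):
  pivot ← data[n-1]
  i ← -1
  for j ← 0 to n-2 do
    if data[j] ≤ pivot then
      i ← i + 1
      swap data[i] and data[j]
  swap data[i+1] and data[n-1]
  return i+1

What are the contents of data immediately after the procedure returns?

[4,6,5,7,12,13,10,8]

pivot = data[7] = 7; i = -1
j=0: data[0]=12 > 7 → no swap
j=1: data[1]=4 ≤ 7 → i=0, swap data[0],data[1] → [4,12,6,8,5,13,10,7]
j=2: data[2]=6 ≤ 7 → i=1, swap data[1],data[2] → [4,6,12,8,5,13,10,7]
j=3: data[3]=8 > 7 → no swap
j=4: data[4]=5 ≤ 7 → i=2, swap data[2],data[4] → [4,6,5,8,12,13,10,7]
j=5: data[5]=13 > 7 → no swap
j=6: data[6]=10 > 7 → no swap
final swap data[3],data[7] → [4,6,5,7,12,13,10,8]; return 3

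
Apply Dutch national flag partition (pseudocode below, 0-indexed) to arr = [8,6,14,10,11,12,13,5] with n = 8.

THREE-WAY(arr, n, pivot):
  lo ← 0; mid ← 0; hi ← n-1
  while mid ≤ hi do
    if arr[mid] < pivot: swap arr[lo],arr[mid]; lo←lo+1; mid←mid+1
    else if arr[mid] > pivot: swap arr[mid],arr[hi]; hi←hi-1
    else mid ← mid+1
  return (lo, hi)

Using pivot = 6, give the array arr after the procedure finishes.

lo=0 mid=0 hi=7
8>6: swap(0,7), hi=6 ⇒ [5,6,14,10,11,12,13,8]
5<6: swap(0,0), lo=1 mid=1 ⇒ [5,6,14,10,11,12,13,8]
6=6: mid=2
14>6: swap(2,6), hi=5 ⇒ [5,6,13,10,11,12,14,8]
13>6: swap(2,5), hi=4 ⇒ [5,6,12,10,11,13,14,8]
12>6: swap(2,4), hi=3 ⇒ [5,6,11,10,12,13,14,8]
11>6: swap(2,3), hi=2 ⇒ [5,6,10,11,12,13,14,8]
10>6: swap(2,2), hi=1 ⇒ [5,6,10,11,12,13,14,8]
done. lo=1 hi=1; arr=[5,6,10,11,12,13,14,8]

[5,6,10,11,12,13,14,8]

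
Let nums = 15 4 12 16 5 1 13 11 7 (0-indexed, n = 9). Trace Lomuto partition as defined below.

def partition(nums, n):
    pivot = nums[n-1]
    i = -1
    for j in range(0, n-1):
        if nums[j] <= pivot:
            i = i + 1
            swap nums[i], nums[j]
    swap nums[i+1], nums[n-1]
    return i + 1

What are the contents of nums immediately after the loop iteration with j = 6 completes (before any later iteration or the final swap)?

4 5 1 16 15 12 13 11 7

pivot = nums[8] = 7; i = -1
j=0: nums[0]=15 > 7 → no swap
j=1: nums[1]=4 ≤ 7 → i=0, swap nums[0],nums[1] → 4 15 12 16 5 1 13 11 7
j=2: nums[2]=12 > 7 → no swap
j=3: nums[3]=16 > 7 → no swap
j=4: nums[4]=5 ≤ 7 → i=1, swap nums[1],nums[4] → 4 5 12 16 15 1 13 11 7
j=5: nums[5]=1 ≤ 7 → i=2, swap nums[2],nums[5] → 4 5 1 16 15 12 13 11 7
j=6: nums[6]=13 > 7 → no swap
(after j=6) nums = 4 5 1 16 15 12 13 11 7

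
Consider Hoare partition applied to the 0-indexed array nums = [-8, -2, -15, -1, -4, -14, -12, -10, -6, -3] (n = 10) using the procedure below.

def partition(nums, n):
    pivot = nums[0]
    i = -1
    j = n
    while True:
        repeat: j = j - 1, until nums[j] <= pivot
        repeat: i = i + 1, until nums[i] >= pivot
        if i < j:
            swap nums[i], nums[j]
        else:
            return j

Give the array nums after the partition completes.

[-10, -12, -15, -14, -4, -1, -2, -8, -6, -3]

pivot = nums[0] = -8; i = -1, j = 10
j→7 (nums[7]=-10≤-8), i→0 (nums[0]=-8≥-8); i<j, swap → [-10, -2, -15, -1, -4, -14, -12, -8, -6, -3]
j→6 (nums[6]=-12≤-8), i→1 (nums[1]=-2≥-8); i<j, swap → [-10, -12, -15, -1, -4, -14, -2, -8, -6, -3]
j→5 (nums[5]=-14≤-8), i→3 (nums[3]=-1≥-8); i<j, swap → [-10, -12, -15, -14, -4, -1, -2, -8, -6, -3]
j→3, i→4; i≥j, return j=3. nums = [-10, -12, -15, -14, -4, -1, -2, -8, -6, -3]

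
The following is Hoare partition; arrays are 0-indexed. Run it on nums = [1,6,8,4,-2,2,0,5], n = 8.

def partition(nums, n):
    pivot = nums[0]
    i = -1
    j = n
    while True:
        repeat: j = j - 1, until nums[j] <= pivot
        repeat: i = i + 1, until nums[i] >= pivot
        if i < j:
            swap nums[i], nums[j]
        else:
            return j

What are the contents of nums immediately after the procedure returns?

pivot = nums[0] = 1; i = -1, j = 8
j→6 (nums[6]=0≤1), i→0 (nums[0]=1≥1); i<j, swap → [0,6,8,4,-2,2,1,5]
j→4 (nums[4]=-2≤1), i→1 (nums[1]=6≥1); i<j, swap → [0,-2,8,4,6,2,1,5]
j→1, i→2; i≥j, return j=1. nums = [0,-2,8,4,6,2,1,5]

[0,-2,8,4,6,2,1,5]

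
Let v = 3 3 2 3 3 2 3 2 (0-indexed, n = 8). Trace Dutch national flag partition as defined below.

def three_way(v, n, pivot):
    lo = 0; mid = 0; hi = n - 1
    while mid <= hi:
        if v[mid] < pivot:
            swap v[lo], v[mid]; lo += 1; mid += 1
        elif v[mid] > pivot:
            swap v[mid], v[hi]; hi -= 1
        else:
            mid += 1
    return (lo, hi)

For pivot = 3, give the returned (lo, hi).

(3, 7)

pivot = 3; lo=0, mid=0, hi=7
v[mid]=3=3: mid=1
v[mid]=3=3: mid=2
v[mid]=2<3: swap v[0],v[2]; lo=1,mid=3 → 2 3 3 3 3 2 3 2
v[mid]=3=3: mid=4
v[mid]=3=3: mid=5
v[mid]=2<3: swap v[1],v[5]; lo=2,mid=6 → 2 2 3 3 3 3 3 2
v[mid]=3=3: mid=7
v[mid]=2<3: swap v[2],v[7]; lo=3,mid=8 → 2 2 2 3 3 3 3 3
end: lo=3, hi=7; v = 2 2 2 3 3 3 3 3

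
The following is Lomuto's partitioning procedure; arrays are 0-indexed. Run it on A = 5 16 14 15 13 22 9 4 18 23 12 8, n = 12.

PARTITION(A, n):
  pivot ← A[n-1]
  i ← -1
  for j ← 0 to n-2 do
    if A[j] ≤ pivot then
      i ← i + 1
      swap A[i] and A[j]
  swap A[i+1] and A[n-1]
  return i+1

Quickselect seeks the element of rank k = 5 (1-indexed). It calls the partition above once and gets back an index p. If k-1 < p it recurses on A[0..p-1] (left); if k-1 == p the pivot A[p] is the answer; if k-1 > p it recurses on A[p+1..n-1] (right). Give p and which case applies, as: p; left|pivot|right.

pivot=8, i=-1
j=0: 5≤8, i=0, swap(0,0) ⇒ 5 16 14 15 13 22 9 4 18 23 12 8
j=1: 16>8, skip
j=2: 14>8, skip
j=3: 15>8, skip
j=4: 13>8, skip
j=5: 22>8, skip
j=6: 9>8, skip
j=7: 4≤8, i=1, swap(1,7) ⇒ 5 4 14 15 13 22 9 16 18 23 12 8
j=8: 18>8, skip
j=9: 23>8, skip
j=10: 12>8, skip
swap(2,11) ⇒ 5 4 8 15 13 22 9 16 18 23 12 14; return 2
p = 2; k-1 = 4 > 2 ⇒ right

2; right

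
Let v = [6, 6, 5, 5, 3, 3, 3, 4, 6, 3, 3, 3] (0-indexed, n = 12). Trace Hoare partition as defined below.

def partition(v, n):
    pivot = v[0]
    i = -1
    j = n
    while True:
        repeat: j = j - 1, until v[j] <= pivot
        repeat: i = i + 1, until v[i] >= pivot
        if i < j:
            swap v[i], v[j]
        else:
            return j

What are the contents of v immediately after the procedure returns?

pivot = v[0] = 6; i = -1, j = 12
j→11 (v[11]=3≤6), i→0 (v[0]=6≥6); i<j, swap → [3, 6, 5, 5, 3, 3, 3, 4, 6, 3, 3, 6]
j→10 (v[10]=3≤6), i→1 (v[1]=6≥6); i<j, swap → [3, 3, 5, 5, 3, 3, 3, 4, 6, 3, 6, 6]
j→9 (v[9]=3≤6), i→8 (v[8]=6≥6); i<j, swap → [3, 3, 5, 5, 3, 3, 3, 4, 3, 6, 6, 6]
j→8, i→9; i≥j, return j=8. v = [3, 3, 5, 5, 3, 3, 3, 4, 3, 6, 6, 6]

[3, 3, 5, 5, 3, 3, 3, 4, 3, 6, 6, 6]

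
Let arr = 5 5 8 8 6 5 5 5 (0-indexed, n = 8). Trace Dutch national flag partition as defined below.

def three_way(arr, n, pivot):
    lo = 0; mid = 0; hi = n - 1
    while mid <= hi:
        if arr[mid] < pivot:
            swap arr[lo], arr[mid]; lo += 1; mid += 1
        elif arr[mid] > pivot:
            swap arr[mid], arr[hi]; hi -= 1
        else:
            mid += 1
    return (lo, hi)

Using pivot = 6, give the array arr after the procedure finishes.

pivot = 6; lo=0, mid=0, hi=7
arr[mid]=5<6: swap arr[0],arr[0]; lo=1,mid=1 → 5 5 8 8 6 5 5 5
arr[mid]=5<6: swap arr[1],arr[1]; lo=2,mid=2 → 5 5 8 8 6 5 5 5
arr[mid]=8>6: swap arr[2],arr[7]; hi=6 → 5 5 5 8 6 5 5 8
arr[mid]=5<6: swap arr[2],arr[2]; lo=3,mid=3 → 5 5 5 8 6 5 5 8
arr[mid]=8>6: swap arr[3],arr[6]; hi=5 → 5 5 5 5 6 5 8 8
arr[mid]=5<6: swap arr[3],arr[3]; lo=4,mid=4 → 5 5 5 5 6 5 8 8
arr[mid]=6=6: mid=5
arr[mid]=5<6: swap arr[4],arr[5]; lo=5,mid=6 → 5 5 5 5 5 6 8 8
end: lo=5, hi=5; arr = 5 5 5 5 5 6 8 8

5 5 5 5 5 6 8 8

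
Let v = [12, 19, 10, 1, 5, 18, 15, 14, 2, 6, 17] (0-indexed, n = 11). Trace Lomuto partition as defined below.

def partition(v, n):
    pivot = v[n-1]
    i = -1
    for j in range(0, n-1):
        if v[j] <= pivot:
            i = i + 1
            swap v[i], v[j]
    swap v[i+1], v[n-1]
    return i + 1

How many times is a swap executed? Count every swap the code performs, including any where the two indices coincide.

9

pivot = v[10] = 17; i = -1
j=0: v[0]=12 ≤ 17 → i=0, swap v[0],v[0] (no change) → [12, 19, 10, 1, 5, 18, 15, 14, 2, 6, 17]
j=1: v[1]=19 > 17 → no swap
j=2: v[2]=10 ≤ 17 → i=1, swap v[1],v[2] → [12, 10, 19, 1, 5, 18, 15, 14, 2, 6, 17]
j=3: v[3]=1 ≤ 17 → i=2, swap v[2],v[3] → [12, 10, 1, 19, 5, 18, 15, 14, 2, 6, 17]
j=4: v[4]=5 ≤ 17 → i=3, swap v[3],v[4] → [12, 10, 1, 5, 19, 18, 15, 14, 2, 6, 17]
j=5: v[5]=18 > 17 → no swap
j=6: v[6]=15 ≤ 17 → i=4, swap v[4],v[6] → [12, 10, 1, 5, 15, 18, 19, 14, 2, 6, 17]
j=7: v[7]=14 ≤ 17 → i=5, swap v[5],v[7] → [12, 10, 1, 5, 15, 14, 19, 18, 2, 6, 17]
j=8: v[8]=2 ≤ 17 → i=6, swap v[6],v[8] → [12, 10, 1, 5, 15, 14, 2, 18, 19, 6, 17]
j=9: v[9]=6 ≤ 17 → i=7, swap v[7],v[9] → [12, 10, 1, 5, 15, 14, 2, 6, 19, 18, 17]
final swap v[8],v[10] → [12, 10, 1, 5, 15, 14, 2, 6, 17, 18, 19]; return 8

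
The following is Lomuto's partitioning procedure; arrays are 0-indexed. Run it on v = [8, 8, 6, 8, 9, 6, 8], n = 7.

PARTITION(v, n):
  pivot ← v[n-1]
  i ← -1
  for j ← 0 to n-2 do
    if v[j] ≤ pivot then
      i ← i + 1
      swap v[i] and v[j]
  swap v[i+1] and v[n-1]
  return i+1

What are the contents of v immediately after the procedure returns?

[8, 8, 6, 8, 6, 8, 9]

pivot = v[6] = 8; i = -1
j=0: v[0]=8 ≤ 8 → i=0, swap v[0],v[0] (no change) → [8, 8, 6, 8, 9, 6, 8]
j=1: v[1]=8 ≤ 8 → i=1, swap v[1],v[1] (no change) → [8, 8, 6, 8, 9, 6, 8]
j=2: v[2]=6 ≤ 8 → i=2, swap v[2],v[2] (no change) → [8, 8, 6, 8, 9, 6, 8]
j=3: v[3]=8 ≤ 8 → i=3, swap v[3],v[3] (no change) → [8, 8, 6, 8, 9, 6, 8]
j=4: v[4]=9 > 8 → no swap
j=5: v[5]=6 ≤ 8 → i=4, swap v[4],v[5] → [8, 8, 6, 8, 6, 9, 8]
final swap v[5],v[6] → [8, 8, 6, 8, 6, 8, 9]; return 5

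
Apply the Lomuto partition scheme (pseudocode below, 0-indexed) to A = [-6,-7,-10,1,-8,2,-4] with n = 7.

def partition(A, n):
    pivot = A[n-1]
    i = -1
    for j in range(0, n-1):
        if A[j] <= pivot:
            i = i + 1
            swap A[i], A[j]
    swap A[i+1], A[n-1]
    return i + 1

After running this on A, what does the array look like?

[-6,-7,-10,-8,-4,2,1]

pivot=-4, i=-1
j=0: -6≤-4, i=0, swap(0,0) ⇒ [-6,-7,-10,1,-8,2,-4]
j=1: -7≤-4, i=1, swap(1,1) ⇒ [-6,-7,-10,1,-8,2,-4]
j=2: -10≤-4, i=2, swap(2,2) ⇒ [-6,-7,-10,1,-8,2,-4]
j=3: 1>-4, skip
j=4: -8≤-4, i=3, swap(3,4) ⇒ [-6,-7,-10,-8,1,2,-4]
j=5: 2>-4, skip
swap(4,6) ⇒ [-6,-7,-10,-8,-4,2,1]; return 4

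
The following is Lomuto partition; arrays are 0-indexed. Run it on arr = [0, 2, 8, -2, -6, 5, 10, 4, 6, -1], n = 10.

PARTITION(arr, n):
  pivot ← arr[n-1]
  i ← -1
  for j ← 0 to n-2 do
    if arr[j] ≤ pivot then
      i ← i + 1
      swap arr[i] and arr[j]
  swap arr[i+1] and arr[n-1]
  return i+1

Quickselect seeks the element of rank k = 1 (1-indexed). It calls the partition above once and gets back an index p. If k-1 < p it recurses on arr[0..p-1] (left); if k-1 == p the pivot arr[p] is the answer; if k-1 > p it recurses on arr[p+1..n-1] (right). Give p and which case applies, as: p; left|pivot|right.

2; left

pivot=-1, i=-1
j=0: 0>-1, skip
j=1: 2>-1, skip
j=2: 8>-1, skip
j=3: -2≤-1, i=0, swap(0,3) ⇒ [-2, 2, 8, 0, -6, 5, 10, 4, 6, -1]
j=4: -6≤-1, i=1, swap(1,4) ⇒ [-2, -6, 8, 0, 2, 5, 10, 4, 6, -1]
j=5: 5>-1, skip
j=6: 10>-1, skip
j=7: 4>-1, skip
j=8: 6>-1, skip
swap(2,9) ⇒ [-2, -6, -1, 0, 2, 5, 10, 4, 6, 8]; return 2
p = 2; k-1 = 0 < 2 ⇒ left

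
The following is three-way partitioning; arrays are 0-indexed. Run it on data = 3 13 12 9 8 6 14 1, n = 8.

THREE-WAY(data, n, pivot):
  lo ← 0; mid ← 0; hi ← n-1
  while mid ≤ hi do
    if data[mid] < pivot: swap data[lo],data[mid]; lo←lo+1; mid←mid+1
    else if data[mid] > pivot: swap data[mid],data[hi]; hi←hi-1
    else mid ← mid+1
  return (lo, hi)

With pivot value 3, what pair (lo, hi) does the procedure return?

(1, 1)

lo=0 mid=0 hi=7
3=3: mid=1
13>3: swap(1,7), hi=6 ⇒ 3 1 12 9 8 6 14 13
1<3: swap(0,1), lo=1 mid=2 ⇒ 1 3 12 9 8 6 14 13
12>3: swap(2,6), hi=5 ⇒ 1 3 14 9 8 6 12 13
14>3: swap(2,5), hi=4 ⇒ 1 3 6 9 8 14 12 13
6>3: swap(2,4), hi=3 ⇒ 1 3 8 9 6 14 12 13
8>3: swap(2,3), hi=2 ⇒ 1 3 9 8 6 14 12 13
9>3: swap(2,2), hi=1 ⇒ 1 3 9 8 6 14 12 13
done. lo=1 hi=1; data=1 3 9 8 6 14 12 13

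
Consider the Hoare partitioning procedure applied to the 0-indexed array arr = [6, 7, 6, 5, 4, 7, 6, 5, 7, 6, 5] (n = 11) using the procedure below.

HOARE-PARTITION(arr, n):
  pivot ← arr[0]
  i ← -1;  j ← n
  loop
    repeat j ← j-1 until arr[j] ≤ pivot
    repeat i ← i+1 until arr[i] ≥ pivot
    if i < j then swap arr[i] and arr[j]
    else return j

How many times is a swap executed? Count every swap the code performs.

pivot = arr[0] = 6; i = -1, j = 11
j→10 (arr[10]=5≤6), i→0 (arr[0]=6≥6); i<j, swap → [5, 7, 6, 5, 4, 7, 6, 5, 7, 6, 6]
j→9 (arr[9]=6≤6), i→1 (arr[1]=7≥6); i<j, swap → [5, 6, 6, 5, 4, 7, 6, 5, 7, 7, 6]
j→7 (arr[7]=5≤6), i→2 (arr[2]=6≥6); i<j, swap → [5, 6, 5, 5, 4, 7, 6, 6, 7, 7, 6]
j→6 (arr[6]=6≤6), i→5 (arr[5]=7≥6); i<j, swap → [5, 6, 5, 5, 4, 6, 7, 6, 7, 7, 6]
j→5, i→6; i≥j, return j=5. arr = [5, 6, 5, 5, 4, 6, 7, 6, 7, 7, 6]

4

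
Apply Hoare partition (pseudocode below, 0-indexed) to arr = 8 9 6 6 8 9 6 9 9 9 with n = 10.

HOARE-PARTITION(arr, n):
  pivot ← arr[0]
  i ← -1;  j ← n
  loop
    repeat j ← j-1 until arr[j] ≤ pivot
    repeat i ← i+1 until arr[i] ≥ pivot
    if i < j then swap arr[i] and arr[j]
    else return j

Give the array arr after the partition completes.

pivot = arr[0] = 8; i = -1, j = 10
j→6 (arr[6]=6≤8), i→0 (arr[0]=8≥8); i<j, swap → 6 9 6 6 8 9 8 9 9 9
j→4 (arr[4]=8≤8), i→1 (arr[1]=9≥8); i<j, swap → 6 8 6 6 9 9 8 9 9 9
j→3, i→4; i≥j, return j=3. arr = 6 8 6 6 9 9 8 9 9 9

6 8 6 6 9 9 8 9 9 9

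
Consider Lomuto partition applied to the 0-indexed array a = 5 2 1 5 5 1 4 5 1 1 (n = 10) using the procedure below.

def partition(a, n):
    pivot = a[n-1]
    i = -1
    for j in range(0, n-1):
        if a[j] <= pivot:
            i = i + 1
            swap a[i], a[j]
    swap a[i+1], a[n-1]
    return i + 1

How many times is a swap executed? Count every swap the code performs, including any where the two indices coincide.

pivot=1, i=-1
j=0: 5>1, skip
j=1: 2>1, skip
j=2: 1≤1, i=0, swap(0,2) ⇒ 1 2 5 5 5 1 4 5 1 1
j=3: 5>1, skip
j=4: 5>1, skip
j=5: 1≤1, i=1, swap(1,5) ⇒ 1 1 5 5 5 2 4 5 1 1
j=6: 4>1, skip
j=7: 5>1, skip
j=8: 1≤1, i=2, swap(2,8) ⇒ 1 1 1 5 5 2 4 5 5 1
swap(3,9) ⇒ 1 1 1 1 5 2 4 5 5 5; return 3

4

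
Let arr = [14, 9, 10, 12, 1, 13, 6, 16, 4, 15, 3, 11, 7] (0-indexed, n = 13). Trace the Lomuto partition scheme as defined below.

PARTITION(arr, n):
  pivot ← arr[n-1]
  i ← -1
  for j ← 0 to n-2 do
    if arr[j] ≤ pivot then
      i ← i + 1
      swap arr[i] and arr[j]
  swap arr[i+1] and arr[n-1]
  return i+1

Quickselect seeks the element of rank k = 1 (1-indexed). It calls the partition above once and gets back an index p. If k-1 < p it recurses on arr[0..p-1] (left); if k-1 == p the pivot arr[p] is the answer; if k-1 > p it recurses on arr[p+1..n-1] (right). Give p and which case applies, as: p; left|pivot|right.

pivot = arr[12] = 7; i = -1
j=0: arr[0]=14 > 7 → no swap
j=1: arr[1]=9 > 7 → no swap
j=2: arr[2]=10 > 7 → no swap
j=3: arr[3]=12 > 7 → no swap
j=4: arr[4]=1 ≤ 7 → i=0, swap arr[0],arr[4] → [1, 9, 10, 12, 14, 13, 6, 16, 4, 15, 3, 11, 7]
j=5: arr[5]=13 > 7 → no swap
j=6: arr[6]=6 ≤ 7 → i=1, swap arr[1],arr[6] → [1, 6, 10, 12, 14, 13, 9, 16, 4, 15, 3, 11, 7]
j=7: arr[7]=16 > 7 → no swap
j=8: arr[8]=4 ≤ 7 → i=2, swap arr[2],arr[8] → [1, 6, 4, 12, 14, 13, 9, 16, 10, 15, 3, 11, 7]
j=9: arr[9]=15 > 7 → no swap
j=10: arr[10]=3 ≤ 7 → i=3, swap arr[3],arr[10] → [1, 6, 4, 3, 14, 13, 9, 16, 10, 15, 12, 11, 7]
j=11: arr[11]=11 > 7 → no swap
final swap arr[4],arr[12] → [1, 6, 4, 3, 7, 13, 9, 16, 10, 15, 12, 11, 14]; return 4
p = 4; k-1 = 0 < 4 ⇒ left

4; left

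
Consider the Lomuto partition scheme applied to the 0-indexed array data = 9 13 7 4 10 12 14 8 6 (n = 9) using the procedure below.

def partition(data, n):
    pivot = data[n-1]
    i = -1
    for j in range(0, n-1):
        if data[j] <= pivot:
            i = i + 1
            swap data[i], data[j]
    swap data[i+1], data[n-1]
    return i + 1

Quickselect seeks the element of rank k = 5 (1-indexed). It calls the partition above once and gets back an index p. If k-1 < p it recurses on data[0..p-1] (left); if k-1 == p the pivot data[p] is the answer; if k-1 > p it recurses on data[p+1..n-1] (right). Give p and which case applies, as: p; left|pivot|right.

pivot=6, i=-1
j=0: 9>6, skip
j=1: 13>6, skip
j=2: 7>6, skip
j=3: 4≤6, i=0, swap(0,3) ⇒ 4 13 7 9 10 12 14 8 6
j=4: 10>6, skip
j=5: 12>6, skip
j=6: 14>6, skip
j=7: 8>6, skip
swap(1,8) ⇒ 4 6 7 9 10 12 14 8 13; return 1
p = 1; k-1 = 4 > 1 ⇒ right

1; right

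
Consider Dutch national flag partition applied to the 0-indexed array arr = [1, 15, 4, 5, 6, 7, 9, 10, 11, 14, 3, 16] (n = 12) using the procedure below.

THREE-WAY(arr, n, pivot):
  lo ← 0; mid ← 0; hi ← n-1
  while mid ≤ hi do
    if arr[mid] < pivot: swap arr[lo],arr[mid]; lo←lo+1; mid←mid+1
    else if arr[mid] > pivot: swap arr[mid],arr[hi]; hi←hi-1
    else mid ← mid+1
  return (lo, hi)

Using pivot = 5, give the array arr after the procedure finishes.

pivot = 5; lo=0, mid=0, hi=11
arr[mid]=1<5: swap arr[0],arr[0]; lo=1,mid=1 → [1, 15, 4, 5, 6, 7, 9, 10, 11, 14, 3, 16]
arr[mid]=15>5: swap arr[1],arr[11]; hi=10 → [1, 16, 4, 5, 6, 7, 9, 10, 11, 14, 3, 15]
arr[mid]=16>5: swap arr[1],arr[10]; hi=9 → [1, 3, 4, 5, 6, 7, 9, 10, 11, 14, 16, 15]
arr[mid]=3<5: swap arr[1],arr[1]; lo=2,mid=2 → [1, 3, 4, 5, 6, 7, 9, 10, 11, 14, 16, 15]
arr[mid]=4<5: swap arr[2],arr[2]; lo=3,mid=3 → [1, 3, 4, 5, 6, 7, 9, 10, 11, 14, 16, 15]
arr[mid]=5=5: mid=4
arr[mid]=6>5: swap arr[4],arr[9]; hi=8 → [1, 3, 4, 5, 14, 7, 9, 10, 11, 6, 16, 15]
arr[mid]=14>5: swap arr[4],arr[8]; hi=7 → [1, 3, 4, 5, 11, 7, 9, 10, 14, 6, 16, 15]
arr[mid]=11>5: swap arr[4],arr[7]; hi=6 → [1, 3, 4, 5, 10, 7, 9, 11, 14, 6, 16, 15]
arr[mid]=10>5: swap arr[4],arr[6]; hi=5 → [1, 3, 4, 5, 9, 7, 10, 11, 14, 6, 16, 15]
arr[mid]=9>5: swap arr[4],arr[5]; hi=4 → [1, 3, 4, 5, 7, 9, 10, 11, 14, 6, 16, 15]
arr[mid]=7>5: swap arr[4],arr[4]; hi=3 → [1, 3, 4, 5, 7, 9, 10, 11, 14, 6, 16, 15]
end: lo=3, hi=3; arr = [1, 3, 4, 5, 7, 9, 10, 11, 14, 6, 16, 15]

[1, 3, 4, 5, 7, 9, 10, 11, 14, 6, 16, 15]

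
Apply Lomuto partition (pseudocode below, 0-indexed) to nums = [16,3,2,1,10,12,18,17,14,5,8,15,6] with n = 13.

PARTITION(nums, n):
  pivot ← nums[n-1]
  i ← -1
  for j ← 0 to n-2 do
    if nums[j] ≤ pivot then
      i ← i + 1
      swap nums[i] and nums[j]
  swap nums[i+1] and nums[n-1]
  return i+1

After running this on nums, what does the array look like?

pivot = nums[12] = 6; i = -1
j=0: nums[0]=16 > 6 → no swap
j=1: nums[1]=3 ≤ 6 → i=0, swap nums[0],nums[1] → [3,16,2,1,10,12,18,17,14,5,8,15,6]
j=2: nums[2]=2 ≤ 6 → i=1, swap nums[1],nums[2] → [3,2,16,1,10,12,18,17,14,5,8,15,6]
j=3: nums[3]=1 ≤ 6 → i=2, swap nums[2],nums[3] → [3,2,1,16,10,12,18,17,14,5,8,15,6]
j=4: nums[4]=10 > 6 → no swap
j=5: nums[5]=12 > 6 → no swap
j=6: nums[6]=18 > 6 → no swap
j=7: nums[7]=17 > 6 → no swap
j=8: nums[8]=14 > 6 → no swap
j=9: nums[9]=5 ≤ 6 → i=3, swap nums[3],nums[9] → [3,2,1,5,10,12,18,17,14,16,8,15,6]
j=10: nums[10]=8 > 6 → no swap
j=11: nums[11]=15 > 6 → no swap
final swap nums[4],nums[12] → [3,2,1,5,6,12,18,17,14,16,8,15,10]; return 4

[3,2,1,5,6,12,18,17,14,16,8,15,10]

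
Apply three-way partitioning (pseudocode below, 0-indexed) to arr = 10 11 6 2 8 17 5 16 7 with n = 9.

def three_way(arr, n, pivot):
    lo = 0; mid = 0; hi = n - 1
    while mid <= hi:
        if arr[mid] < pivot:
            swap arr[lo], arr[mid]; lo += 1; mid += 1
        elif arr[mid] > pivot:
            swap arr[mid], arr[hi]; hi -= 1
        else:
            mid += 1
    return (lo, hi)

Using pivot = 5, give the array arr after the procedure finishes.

2 5 6 8 17 11 16 7 10

pivot = 5; lo=0, mid=0, hi=8
arr[mid]=10>5: swap arr[0],arr[8]; hi=7 → 7 11 6 2 8 17 5 16 10
arr[mid]=7>5: swap arr[0],arr[7]; hi=6 → 16 11 6 2 8 17 5 7 10
arr[mid]=16>5: swap arr[0],arr[6]; hi=5 → 5 11 6 2 8 17 16 7 10
arr[mid]=5=5: mid=1
arr[mid]=11>5: swap arr[1],arr[5]; hi=4 → 5 17 6 2 8 11 16 7 10
arr[mid]=17>5: swap arr[1],arr[4]; hi=3 → 5 8 6 2 17 11 16 7 10
arr[mid]=8>5: swap arr[1],arr[3]; hi=2 → 5 2 6 8 17 11 16 7 10
arr[mid]=2<5: swap arr[0],arr[1]; lo=1,mid=2 → 2 5 6 8 17 11 16 7 10
arr[mid]=6>5: swap arr[2],arr[2]; hi=1 → 2 5 6 8 17 11 16 7 10
end: lo=1, hi=1; arr = 2 5 6 8 17 11 16 7 10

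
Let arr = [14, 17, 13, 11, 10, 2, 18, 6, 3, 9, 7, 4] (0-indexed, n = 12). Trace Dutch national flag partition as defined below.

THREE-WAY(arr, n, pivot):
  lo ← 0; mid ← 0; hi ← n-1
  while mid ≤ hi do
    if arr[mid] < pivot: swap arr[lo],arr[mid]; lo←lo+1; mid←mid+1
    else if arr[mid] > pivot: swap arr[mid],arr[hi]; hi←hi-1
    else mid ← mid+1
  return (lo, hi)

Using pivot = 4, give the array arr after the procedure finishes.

pivot = 4; lo=0, mid=0, hi=11
arr[mid]=14>4: swap arr[0],arr[11]; hi=10 → [4, 17, 13, 11, 10, 2, 18, 6, 3, 9, 7, 14]
arr[mid]=4=4: mid=1
arr[mid]=17>4: swap arr[1],arr[10]; hi=9 → [4, 7, 13, 11, 10, 2, 18, 6, 3, 9, 17, 14]
arr[mid]=7>4: swap arr[1],arr[9]; hi=8 → [4, 9, 13, 11, 10, 2, 18, 6, 3, 7, 17, 14]
arr[mid]=9>4: swap arr[1],arr[8]; hi=7 → [4, 3, 13, 11, 10, 2, 18, 6, 9, 7, 17, 14]
arr[mid]=3<4: swap arr[0],arr[1]; lo=1,mid=2 → [3, 4, 13, 11, 10, 2, 18, 6, 9, 7, 17, 14]
arr[mid]=13>4: swap arr[2],arr[7]; hi=6 → [3, 4, 6, 11, 10, 2, 18, 13, 9, 7, 17, 14]
arr[mid]=6>4: swap arr[2],arr[6]; hi=5 → [3, 4, 18, 11, 10, 2, 6, 13, 9, 7, 17, 14]
arr[mid]=18>4: swap arr[2],arr[5]; hi=4 → [3, 4, 2, 11, 10, 18, 6, 13, 9, 7, 17, 14]
arr[mid]=2<4: swap arr[1],arr[2]; lo=2,mid=3 → [3, 2, 4, 11, 10, 18, 6, 13, 9, 7, 17, 14]
arr[mid]=11>4: swap arr[3],arr[4]; hi=3 → [3, 2, 4, 10, 11, 18, 6, 13, 9, 7, 17, 14]
arr[mid]=10>4: swap arr[3],arr[3]; hi=2 → [3, 2, 4, 10, 11, 18, 6, 13, 9, 7, 17, 14]
end: lo=2, hi=2; arr = [3, 2, 4, 10, 11, 18, 6, 13, 9, 7, 17, 14]

[3, 2, 4, 10, 11, 18, 6, 13, 9, 7, 17, 14]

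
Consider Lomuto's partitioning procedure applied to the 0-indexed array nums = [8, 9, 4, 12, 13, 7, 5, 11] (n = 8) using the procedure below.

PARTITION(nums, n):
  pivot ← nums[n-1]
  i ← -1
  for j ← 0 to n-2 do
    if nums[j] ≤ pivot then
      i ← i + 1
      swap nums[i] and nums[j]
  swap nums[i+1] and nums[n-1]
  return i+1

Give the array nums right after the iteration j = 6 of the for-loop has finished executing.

pivot=11, i=-1
j=0: 8≤11, i=0, swap(0,0) ⇒ [8, 9, 4, 12, 13, 7, 5, 11]
j=1: 9≤11, i=1, swap(1,1) ⇒ [8, 9, 4, 12, 13, 7, 5, 11]
j=2: 4≤11, i=2, swap(2,2) ⇒ [8, 9, 4, 12, 13, 7, 5, 11]
j=3: 12>11, skip
j=4: 13>11, skip
j=5: 7≤11, i=3, swap(3,5) ⇒ [8, 9, 4, 7, 13, 12, 5, 11]
j=6: 5≤11, i=4, swap(4,6) ⇒ [8, 9, 4, 7, 5, 12, 13, 11]
(after j=6) nums = [8, 9, 4, 7, 5, 12, 13, 11]

[8, 9, 4, 7, 5, 12, 13, 11]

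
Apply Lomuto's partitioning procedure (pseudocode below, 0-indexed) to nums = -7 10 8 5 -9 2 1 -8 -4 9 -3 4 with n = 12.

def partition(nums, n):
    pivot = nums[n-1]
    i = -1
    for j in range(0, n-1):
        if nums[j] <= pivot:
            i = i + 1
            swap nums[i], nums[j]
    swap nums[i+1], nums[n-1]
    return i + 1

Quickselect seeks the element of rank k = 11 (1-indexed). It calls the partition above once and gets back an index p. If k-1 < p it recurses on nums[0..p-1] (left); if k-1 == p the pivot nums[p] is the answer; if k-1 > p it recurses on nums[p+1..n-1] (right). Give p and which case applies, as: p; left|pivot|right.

pivot=4, i=-1
j=0: -7≤4, i=0, swap(0,0) ⇒ -7 10 8 5 -9 2 1 -8 -4 9 -3 4
j=1: 10>4, skip
j=2: 8>4, skip
j=3: 5>4, skip
j=4: -9≤4, i=1, swap(1,4) ⇒ -7 -9 8 5 10 2 1 -8 -4 9 -3 4
j=5: 2≤4, i=2, swap(2,5) ⇒ -7 -9 2 5 10 8 1 -8 -4 9 -3 4
j=6: 1≤4, i=3, swap(3,6) ⇒ -7 -9 2 1 10 8 5 -8 -4 9 -3 4
j=7: -8≤4, i=4, swap(4,7) ⇒ -7 -9 2 1 -8 8 5 10 -4 9 -3 4
j=8: -4≤4, i=5, swap(5,8) ⇒ -7 -9 2 1 -8 -4 5 10 8 9 -3 4
j=9: 9>4, skip
j=10: -3≤4, i=6, swap(6,10) ⇒ -7 -9 2 1 -8 -4 -3 10 8 9 5 4
swap(7,11) ⇒ -7 -9 2 1 -8 -4 -3 4 8 9 5 10; return 7
p = 7; k-1 = 10 > 7 ⇒ right

7; right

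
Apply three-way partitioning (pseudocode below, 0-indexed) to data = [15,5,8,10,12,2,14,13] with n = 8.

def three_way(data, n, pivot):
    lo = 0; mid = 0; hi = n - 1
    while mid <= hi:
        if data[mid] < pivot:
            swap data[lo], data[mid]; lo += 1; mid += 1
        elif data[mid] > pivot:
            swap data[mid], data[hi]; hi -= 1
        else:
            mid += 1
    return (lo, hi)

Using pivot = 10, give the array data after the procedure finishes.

[2,5,8,10,12,14,13,15]

lo=0 mid=0 hi=7
15>10: swap(0,7), hi=6 ⇒ [13,5,8,10,12,2,14,15]
13>10: swap(0,6), hi=5 ⇒ [14,5,8,10,12,2,13,15]
14>10: swap(0,5), hi=4 ⇒ [2,5,8,10,12,14,13,15]
2<10: swap(0,0), lo=1 mid=1 ⇒ [2,5,8,10,12,14,13,15]
5<10: swap(1,1), lo=2 mid=2 ⇒ [2,5,8,10,12,14,13,15]
8<10: swap(2,2), lo=3 mid=3 ⇒ [2,5,8,10,12,14,13,15]
10=10: mid=4
12>10: swap(4,4), hi=3 ⇒ [2,5,8,10,12,14,13,15]
done. lo=3 hi=3; data=[2,5,8,10,12,14,13,15]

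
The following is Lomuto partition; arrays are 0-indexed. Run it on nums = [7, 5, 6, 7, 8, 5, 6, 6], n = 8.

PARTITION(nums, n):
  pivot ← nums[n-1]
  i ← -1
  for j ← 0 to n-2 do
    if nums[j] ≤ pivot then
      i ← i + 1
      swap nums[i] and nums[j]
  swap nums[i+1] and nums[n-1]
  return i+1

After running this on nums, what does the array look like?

[5, 6, 5, 6, 6, 7, 7, 8]

pivot = nums[7] = 6; i = -1
j=0: nums[0]=7 > 6 → no swap
j=1: nums[1]=5 ≤ 6 → i=0, swap nums[0],nums[1] → [5, 7, 6, 7, 8, 5, 6, 6]
j=2: nums[2]=6 ≤ 6 → i=1, swap nums[1],nums[2] → [5, 6, 7, 7, 8, 5, 6, 6]
j=3: nums[3]=7 > 6 → no swap
j=4: nums[4]=8 > 6 → no swap
j=5: nums[5]=5 ≤ 6 → i=2, swap nums[2],nums[5] → [5, 6, 5, 7, 8, 7, 6, 6]
j=6: nums[6]=6 ≤ 6 → i=3, swap nums[3],nums[6] → [5, 6, 5, 6, 8, 7, 7, 6]
final swap nums[4],nums[7] → [5, 6, 5, 6, 6, 7, 7, 8]; return 4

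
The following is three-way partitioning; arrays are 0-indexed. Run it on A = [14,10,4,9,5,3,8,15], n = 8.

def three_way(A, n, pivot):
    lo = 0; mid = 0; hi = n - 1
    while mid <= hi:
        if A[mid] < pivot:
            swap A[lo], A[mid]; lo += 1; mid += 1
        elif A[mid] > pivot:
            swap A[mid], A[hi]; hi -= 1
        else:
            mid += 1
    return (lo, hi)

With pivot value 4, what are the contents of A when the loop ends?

lo=0 mid=0 hi=7
14>4: swap(0,7), hi=6 ⇒ [15,10,4,9,5,3,8,14]
15>4: swap(0,6), hi=5 ⇒ [8,10,4,9,5,3,15,14]
8>4: swap(0,5), hi=4 ⇒ [3,10,4,9,5,8,15,14]
3<4: swap(0,0), lo=1 mid=1 ⇒ [3,10,4,9,5,8,15,14]
10>4: swap(1,4), hi=3 ⇒ [3,5,4,9,10,8,15,14]
5>4: swap(1,3), hi=2 ⇒ [3,9,4,5,10,8,15,14]
9>4: swap(1,2), hi=1 ⇒ [3,4,9,5,10,8,15,14]
4=4: mid=2
done. lo=1 hi=1; A=[3,4,9,5,10,8,15,14]

[3,4,9,5,10,8,15,14]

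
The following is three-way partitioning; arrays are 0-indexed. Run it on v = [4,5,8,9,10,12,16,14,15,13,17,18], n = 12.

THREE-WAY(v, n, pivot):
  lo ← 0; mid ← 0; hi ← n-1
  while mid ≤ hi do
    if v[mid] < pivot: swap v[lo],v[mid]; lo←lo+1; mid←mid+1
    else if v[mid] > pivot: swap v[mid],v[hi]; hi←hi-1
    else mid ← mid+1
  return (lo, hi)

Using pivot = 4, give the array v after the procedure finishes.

lo=0 mid=0 hi=11
4=4: mid=1
5>4: swap(1,11), hi=10 ⇒ [4,18,8,9,10,12,16,14,15,13,17,5]
18>4: swap(1,10), hi=9 ⇒ [4,17,8,9,10,12,16,14,15,13,18,5]
17>4: swap(1,9), hi=8 ⇒ [4,13,8,9,10,12,16,14,15,17,18,5]
13>4: swap(1,8), hi=7 ⇒ [4,15,8,9,10,12,16,14,13,17,18,5]
15>4: swap(1,7), hi=6 ⇒ [4,14,8,9,10,12,16,15,13,17,18,5]
14>4: swap(1,6), hi=5 ⇒ [4,16,8,9,10,12,14,15,13,17,18,5]
16>4: swap(1,5), hi=4 ⇒ [4,12,8,9,10,16,14,15,13,17,18,5]
12>4: swap(1,4), hi=3 ⇒ [4,10,8,9,12,16,14,15,13,17,18,5]
10>4: swap(1,3), hi=2 ⇒ [4,9,8,10,12,16,14,15,13,17,18,5]
9>4: swap(1,2), hi=1 ⇒ [4,8,9,10,12,16,14,15,13,17,18,5]
8>4: swap(1,1), hi=0 ⇒ [4,8,9,10,12,16,14,15,13,17,18,5]
done. lo=0 hi=0; v=[4,8,9,10,12,16,14,15,13,17,18,5]

[4,8,9,10,12,16,14,15,13,17,18,5]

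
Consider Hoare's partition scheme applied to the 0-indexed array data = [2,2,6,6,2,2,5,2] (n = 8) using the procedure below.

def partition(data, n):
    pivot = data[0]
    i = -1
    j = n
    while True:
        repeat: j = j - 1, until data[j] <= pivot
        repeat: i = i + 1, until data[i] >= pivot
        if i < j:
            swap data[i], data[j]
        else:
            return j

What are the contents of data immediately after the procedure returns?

[2,2,2,6,6,2,5,2]

pivot = data[0] = 2; i = -1, j = 8
j→7 (data[7]=2≤2), i→0 (data[0]=2≥2); i<j, swap → [2,2,6,6,2,2,5,2]
j→5 (data[5]=2≤2), i→1 (data[1]=2≥2); i<j, swap → [2,2,6,6,2,2,5,2]
j→4 (data[4]=2≤2), i→2 (data[2]=6≥2); i<j, swap → [2,2,2,6,6,2,5,2]
j→2, i→3; i≥j, return j=2. data = [2,2,2,6,6,2,5,2]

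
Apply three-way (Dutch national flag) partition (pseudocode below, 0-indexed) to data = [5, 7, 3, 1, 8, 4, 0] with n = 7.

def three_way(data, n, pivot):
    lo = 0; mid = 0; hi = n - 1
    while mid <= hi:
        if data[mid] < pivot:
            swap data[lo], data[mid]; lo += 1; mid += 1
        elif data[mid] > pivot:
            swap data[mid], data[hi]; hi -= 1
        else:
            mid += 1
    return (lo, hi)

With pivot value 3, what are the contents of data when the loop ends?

lo=0 mid=0 hi=6
5>3: swap(0,6), hi=5 ⇒ [0, 7, 3, 1, 8, 4, 5]
0<3: swap(0,0), lo=1 mid=1 ⇒ [0, 7, 3, 1, 8, 4, 5]
7>3: swap(1,5), hi=4 ⇒ [0, 4, 3, 1, 8, 7, 5]
4>3: swap(1,4), hi=3 ⇒ [0, 8, 3, 1, 4, 7, 5]
8>3: swap(1,3), hi=2 ⇒ [0, 1, 3, 8, 4, 7, 5]
1<3: swap(1,1), lo=2 mid=2 ⇒ [0, 1, 3, 8, 4, 7, 5]
3=3: mid=3
done. lo=2 hi=2; data=[0, 1, 3, 8, 4, 7, 5]

[0, 1, 3, 8, 4, 7, 5]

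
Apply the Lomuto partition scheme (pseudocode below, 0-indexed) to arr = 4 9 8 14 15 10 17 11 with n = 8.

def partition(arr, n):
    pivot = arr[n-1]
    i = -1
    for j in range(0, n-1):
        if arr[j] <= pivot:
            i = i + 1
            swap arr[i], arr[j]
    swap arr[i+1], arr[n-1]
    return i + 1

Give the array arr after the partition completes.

pivot = arr[7] = 11; i = -1
j=0: arr[0]=4 ≤ 11 → i=0, swap arr[0],arr[0] (no change) → 4 9 8 14 15 10 17 11
j=1: arr[1]=9 ≤ 11 → i=1, swap arr[1],arr[1] (no change) → 4 9 8 14 15 10 17 11
j=2: arr[2]=8 ≤ 11 → i=2, swap arr[2],arr[2] (no change) → 4 9 8 14 15 10 17 11
j=3: arr[3]=14 > 11 → no swap
j=4: arr[4]=15 > 11 → no swap
j=5: arr[5]=10 ≤ 11 → i=3, swap arr[3],arr[5] → 4 9 8 10 15 14 17 11
j=6: arr[6]=17 > 11 → no swap
final swap arr[4],arr[7] → 4 9 8 10 11 14 17 15; return 4

4 9 8 10 11 14 17 15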